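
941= 941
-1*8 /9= -0.89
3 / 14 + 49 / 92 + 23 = 15293 / 644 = 23.75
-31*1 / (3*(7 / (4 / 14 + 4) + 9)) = -0.97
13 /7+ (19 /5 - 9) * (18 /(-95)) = 9451 /3325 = 2.84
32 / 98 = 16 / 49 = 0.33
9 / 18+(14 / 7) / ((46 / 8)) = 39 / 46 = 0.85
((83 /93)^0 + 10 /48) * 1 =29 /24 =1.21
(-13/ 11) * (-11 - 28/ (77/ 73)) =5369/ 121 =44.37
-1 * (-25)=25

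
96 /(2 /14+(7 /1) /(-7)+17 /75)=-50400 /331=-152.27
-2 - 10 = -12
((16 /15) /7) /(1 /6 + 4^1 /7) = 32 /155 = 0.21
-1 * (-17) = 17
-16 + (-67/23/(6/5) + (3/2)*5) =-754/69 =-10.93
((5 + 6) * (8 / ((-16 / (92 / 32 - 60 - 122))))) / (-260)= -15763 / 4160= -3.79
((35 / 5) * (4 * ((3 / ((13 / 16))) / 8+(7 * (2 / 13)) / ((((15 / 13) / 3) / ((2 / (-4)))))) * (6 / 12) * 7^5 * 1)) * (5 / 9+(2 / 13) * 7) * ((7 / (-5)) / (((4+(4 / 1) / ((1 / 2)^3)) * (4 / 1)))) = 9595099493 / 2737800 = 3504.68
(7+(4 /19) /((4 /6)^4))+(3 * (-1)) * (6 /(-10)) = 3749 /380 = 9.87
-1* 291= -291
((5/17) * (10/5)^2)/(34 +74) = 5/459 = 0.01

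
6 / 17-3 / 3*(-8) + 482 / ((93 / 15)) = 45372 / 527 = 86.09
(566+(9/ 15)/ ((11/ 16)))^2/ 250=486033842/ 378125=1285.38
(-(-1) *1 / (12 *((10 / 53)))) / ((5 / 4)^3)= 424 / 1875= 0.23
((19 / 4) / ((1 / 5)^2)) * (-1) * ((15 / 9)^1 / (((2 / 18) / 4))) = -7125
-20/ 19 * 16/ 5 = -64/ 19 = -3.37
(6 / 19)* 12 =72 / 19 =3.79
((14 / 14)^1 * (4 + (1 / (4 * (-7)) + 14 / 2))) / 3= 307 / 84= 3.65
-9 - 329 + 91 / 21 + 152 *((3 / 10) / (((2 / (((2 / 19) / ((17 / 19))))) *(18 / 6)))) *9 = -83033 / 255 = -325.62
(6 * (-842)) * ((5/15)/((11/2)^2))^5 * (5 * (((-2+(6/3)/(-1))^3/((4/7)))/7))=137953280/2100931392681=0.00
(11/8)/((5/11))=3.02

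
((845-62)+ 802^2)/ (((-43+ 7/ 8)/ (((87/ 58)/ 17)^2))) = -11591766/ 97393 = -119.02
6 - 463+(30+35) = -392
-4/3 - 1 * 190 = -574/3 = -191.33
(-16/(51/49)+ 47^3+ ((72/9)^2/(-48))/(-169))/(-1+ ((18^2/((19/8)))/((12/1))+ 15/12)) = 67998568684/7610577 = 8934.75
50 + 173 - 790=-567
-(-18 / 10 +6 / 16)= 1.42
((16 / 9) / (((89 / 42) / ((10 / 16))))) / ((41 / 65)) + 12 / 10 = 111182 / 54735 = 2.03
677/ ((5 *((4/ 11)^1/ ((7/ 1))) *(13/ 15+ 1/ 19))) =2971353/ 1048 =2835.26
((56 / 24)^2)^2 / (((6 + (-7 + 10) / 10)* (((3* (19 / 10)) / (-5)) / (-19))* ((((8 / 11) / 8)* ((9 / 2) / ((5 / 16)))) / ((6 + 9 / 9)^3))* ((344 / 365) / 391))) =115433154615625 / 13541904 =8524145.10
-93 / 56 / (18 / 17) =-527 / 336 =-1.57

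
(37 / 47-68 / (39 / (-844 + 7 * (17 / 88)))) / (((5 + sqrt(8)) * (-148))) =-296399965 / 101460216 + 59279993 * sqrt(2) / 50730108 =-1.27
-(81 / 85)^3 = -531441 / 614125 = -0.87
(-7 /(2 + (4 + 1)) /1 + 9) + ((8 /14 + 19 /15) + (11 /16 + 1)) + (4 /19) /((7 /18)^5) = 35.19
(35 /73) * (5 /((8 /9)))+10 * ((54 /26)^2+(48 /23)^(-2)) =684020405 /14212224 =48.13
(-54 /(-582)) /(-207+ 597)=0.00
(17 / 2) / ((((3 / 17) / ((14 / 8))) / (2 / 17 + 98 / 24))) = 101983 / 288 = 354.11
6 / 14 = 3 / 7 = 0.43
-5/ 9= -0.56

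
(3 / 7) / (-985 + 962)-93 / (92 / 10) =-3261 / 322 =-10.13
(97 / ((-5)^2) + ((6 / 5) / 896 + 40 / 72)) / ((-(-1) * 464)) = 447239 / 46771200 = 0.01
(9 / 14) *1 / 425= 9 / 5950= 0.00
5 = 5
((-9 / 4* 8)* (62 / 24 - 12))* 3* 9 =9153 / 2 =4576.50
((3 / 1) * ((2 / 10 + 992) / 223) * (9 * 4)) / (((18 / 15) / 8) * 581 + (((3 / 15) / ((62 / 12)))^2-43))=10297845360 / 946179857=10.88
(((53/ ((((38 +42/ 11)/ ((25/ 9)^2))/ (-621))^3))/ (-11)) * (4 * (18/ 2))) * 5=62626953125/ 48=1304728190.10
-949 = -949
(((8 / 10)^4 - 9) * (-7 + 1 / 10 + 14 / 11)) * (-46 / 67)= -76438453 / 2303125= -33.19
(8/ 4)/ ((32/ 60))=15/ 4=3.75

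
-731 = -731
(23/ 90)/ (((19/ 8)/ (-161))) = -14812/ 855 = -17.32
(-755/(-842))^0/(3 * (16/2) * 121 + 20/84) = 21/60989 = 0.00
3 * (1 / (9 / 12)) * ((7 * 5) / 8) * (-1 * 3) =-105 / 2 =-52.50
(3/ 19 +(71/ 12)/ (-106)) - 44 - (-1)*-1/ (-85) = -90154457/ 2054280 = -43.89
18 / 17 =1.06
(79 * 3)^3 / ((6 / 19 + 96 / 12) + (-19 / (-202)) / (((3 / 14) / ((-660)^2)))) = 25545829707 / 366936358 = 69.62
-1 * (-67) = 67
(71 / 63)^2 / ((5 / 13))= 65533 / 19845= 3.30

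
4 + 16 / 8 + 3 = 9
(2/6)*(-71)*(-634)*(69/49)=1035322/49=21129.02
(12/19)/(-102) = -2/323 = -0.01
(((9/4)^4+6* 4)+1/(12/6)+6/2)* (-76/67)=-3857/64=-60.27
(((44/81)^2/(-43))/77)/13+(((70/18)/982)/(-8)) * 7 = -700264021/201688604208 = -0.00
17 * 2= 34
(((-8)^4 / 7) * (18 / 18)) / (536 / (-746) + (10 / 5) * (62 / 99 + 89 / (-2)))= -151252992 / 22867481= -6.61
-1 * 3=-3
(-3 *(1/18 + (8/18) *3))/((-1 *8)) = 0.52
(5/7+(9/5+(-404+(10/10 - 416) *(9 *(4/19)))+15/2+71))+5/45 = -13277009/11970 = -1109.19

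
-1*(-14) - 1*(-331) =345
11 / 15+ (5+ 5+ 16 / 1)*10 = 3911 / 15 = 260.73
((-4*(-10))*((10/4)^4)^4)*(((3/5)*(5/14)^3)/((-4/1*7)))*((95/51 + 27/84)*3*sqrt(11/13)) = -178470611572265625*sqrt(143)/3894775119872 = -547964.40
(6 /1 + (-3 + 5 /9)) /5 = 32 /45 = 0.71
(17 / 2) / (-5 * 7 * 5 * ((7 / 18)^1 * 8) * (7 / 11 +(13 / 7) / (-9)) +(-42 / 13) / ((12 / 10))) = -196911 / 5485970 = -0.04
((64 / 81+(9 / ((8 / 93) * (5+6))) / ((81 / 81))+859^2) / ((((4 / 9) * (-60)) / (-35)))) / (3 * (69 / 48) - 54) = -36817824379 / 1888920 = -19491.47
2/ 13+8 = 106/ 13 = 8.15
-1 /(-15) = 1 /15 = 0.07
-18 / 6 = -3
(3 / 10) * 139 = 41.70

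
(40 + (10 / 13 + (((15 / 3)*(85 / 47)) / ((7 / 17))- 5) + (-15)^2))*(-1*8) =-9673880 / 4277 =-2261.84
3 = 3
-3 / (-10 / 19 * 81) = 19 / 270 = 0.07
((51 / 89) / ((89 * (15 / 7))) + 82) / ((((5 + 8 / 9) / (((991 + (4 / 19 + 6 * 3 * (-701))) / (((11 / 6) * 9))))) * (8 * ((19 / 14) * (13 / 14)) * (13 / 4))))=-32450931431436 / 108360032495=-299.47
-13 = -13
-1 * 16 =-16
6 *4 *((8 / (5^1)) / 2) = 96 / 5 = 19.20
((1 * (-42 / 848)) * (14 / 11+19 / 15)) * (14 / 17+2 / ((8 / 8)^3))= -17598 / 49555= -0.36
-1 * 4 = -4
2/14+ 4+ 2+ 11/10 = 507/70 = 7.24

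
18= 18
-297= -297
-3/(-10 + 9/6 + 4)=2/3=0.67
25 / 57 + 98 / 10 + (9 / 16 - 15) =-19147 / 4560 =-4.20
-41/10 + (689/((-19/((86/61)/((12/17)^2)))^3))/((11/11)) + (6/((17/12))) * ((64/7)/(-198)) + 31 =92910011923230118541/3803272542528560640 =24.43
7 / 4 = 1.75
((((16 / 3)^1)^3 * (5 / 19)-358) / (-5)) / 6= 81587 / 7695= 10.60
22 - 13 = 9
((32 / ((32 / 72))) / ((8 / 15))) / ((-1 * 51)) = -45 / 17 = -2.65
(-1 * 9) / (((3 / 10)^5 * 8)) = -12500 / 27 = -462.96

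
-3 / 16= -0.19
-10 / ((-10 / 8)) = 8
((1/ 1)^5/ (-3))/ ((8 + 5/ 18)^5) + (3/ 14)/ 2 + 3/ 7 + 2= 2.54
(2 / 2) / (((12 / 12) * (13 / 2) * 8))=1 / 52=0.02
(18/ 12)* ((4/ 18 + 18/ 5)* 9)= 258/ 5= 51.60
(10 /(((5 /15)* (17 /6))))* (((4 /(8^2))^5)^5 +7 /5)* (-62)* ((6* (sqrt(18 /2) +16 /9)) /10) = -35485343252188825636097212828110363 /13468787627424937390902471557120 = -2634.64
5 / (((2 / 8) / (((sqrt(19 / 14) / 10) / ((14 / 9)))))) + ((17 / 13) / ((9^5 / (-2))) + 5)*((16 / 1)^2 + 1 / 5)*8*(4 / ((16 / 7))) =9*sqrt(266) / 98 + 22944466678 / 1279395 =17935.34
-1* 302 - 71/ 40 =-12151/ 40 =-303.78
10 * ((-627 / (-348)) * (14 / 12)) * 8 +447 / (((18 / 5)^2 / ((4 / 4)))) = 634705 / 3132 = 202.65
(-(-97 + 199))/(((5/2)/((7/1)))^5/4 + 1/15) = -3291482880/2198171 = -1497.37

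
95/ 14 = 6.79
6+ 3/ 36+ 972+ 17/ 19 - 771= 47419/ 228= 207.98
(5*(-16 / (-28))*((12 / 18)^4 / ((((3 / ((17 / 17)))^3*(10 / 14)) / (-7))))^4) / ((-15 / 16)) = -3454189699072 / 42893985853051875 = -0.00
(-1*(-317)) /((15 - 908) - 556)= -0.22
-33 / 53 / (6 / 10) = -55 / 53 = -1.04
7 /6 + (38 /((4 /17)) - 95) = 203 /3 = 67.67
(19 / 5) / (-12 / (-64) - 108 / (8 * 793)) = 22.29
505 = 505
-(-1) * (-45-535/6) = -805/6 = -134.17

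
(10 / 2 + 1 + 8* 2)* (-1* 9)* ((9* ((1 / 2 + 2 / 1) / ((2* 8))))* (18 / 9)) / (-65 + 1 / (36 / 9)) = 8.60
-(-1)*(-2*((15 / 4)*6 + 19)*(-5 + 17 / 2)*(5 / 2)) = -726.25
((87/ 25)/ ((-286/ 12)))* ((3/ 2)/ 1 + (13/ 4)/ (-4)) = -261/ 2600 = -0.10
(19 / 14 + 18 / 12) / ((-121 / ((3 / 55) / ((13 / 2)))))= -24 / 121121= -0.00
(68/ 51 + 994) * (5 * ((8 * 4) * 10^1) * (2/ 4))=796266.67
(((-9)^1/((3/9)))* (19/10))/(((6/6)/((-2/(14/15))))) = 1539/14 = 109.93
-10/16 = -5/8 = -0.62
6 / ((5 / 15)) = 18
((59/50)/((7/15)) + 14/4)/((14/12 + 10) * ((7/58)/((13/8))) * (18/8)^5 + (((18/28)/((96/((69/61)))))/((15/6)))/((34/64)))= 42235002368/335090969433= 0.13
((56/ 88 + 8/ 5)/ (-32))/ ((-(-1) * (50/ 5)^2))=-123/ 176000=-0.00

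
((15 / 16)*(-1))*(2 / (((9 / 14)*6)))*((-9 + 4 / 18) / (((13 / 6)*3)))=2765 / 4212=0.66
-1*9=-9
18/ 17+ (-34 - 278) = -5286/ 17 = -310.94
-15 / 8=-1.88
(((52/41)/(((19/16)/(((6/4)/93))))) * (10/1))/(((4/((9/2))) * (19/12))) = 56160/458831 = 0.12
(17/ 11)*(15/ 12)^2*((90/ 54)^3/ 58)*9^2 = 159375/ 10208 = 15.61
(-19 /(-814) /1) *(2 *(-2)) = -38 /407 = -0.09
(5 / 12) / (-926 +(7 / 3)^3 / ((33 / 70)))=-1485 / 3204224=-0.00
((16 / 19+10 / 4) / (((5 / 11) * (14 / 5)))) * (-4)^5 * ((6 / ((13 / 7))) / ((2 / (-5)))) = 5364480 / 247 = 21718.54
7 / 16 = 0.44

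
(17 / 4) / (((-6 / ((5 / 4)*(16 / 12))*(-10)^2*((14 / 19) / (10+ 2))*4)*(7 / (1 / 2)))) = -323 / 94080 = -0.00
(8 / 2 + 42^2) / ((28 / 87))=38454 / 7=5493.43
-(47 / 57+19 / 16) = -1835 / 912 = -2.01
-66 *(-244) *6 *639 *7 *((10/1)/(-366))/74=-5904360/37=-159577.30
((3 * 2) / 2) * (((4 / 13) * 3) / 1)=2.77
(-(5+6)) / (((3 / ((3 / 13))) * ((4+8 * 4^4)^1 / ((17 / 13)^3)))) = -54043 / 58607172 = -0.00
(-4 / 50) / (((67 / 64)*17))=-128 / 28475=-0.00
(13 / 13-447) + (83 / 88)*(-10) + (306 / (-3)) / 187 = -20063 / 44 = -455.98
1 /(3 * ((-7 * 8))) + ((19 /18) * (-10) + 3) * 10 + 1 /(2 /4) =-37075 /504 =-73.56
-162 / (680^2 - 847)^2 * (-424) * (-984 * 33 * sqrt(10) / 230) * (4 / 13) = -495652608 * sqrt(10) / 35386844650495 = -0.00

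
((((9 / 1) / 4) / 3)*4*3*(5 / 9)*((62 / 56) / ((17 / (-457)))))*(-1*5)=354175 / 476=744.07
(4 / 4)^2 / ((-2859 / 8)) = -8 / 2859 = -0.00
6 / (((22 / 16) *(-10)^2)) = 0.04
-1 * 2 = -2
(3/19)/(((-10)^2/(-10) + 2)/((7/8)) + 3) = -21/817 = -0.03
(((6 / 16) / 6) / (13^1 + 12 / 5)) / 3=5 / 3696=0.00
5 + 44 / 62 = 177 / 31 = 5.71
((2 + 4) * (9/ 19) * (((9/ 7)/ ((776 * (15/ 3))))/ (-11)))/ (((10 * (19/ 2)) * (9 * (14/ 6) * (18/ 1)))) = -9/ 3774832600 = -0.00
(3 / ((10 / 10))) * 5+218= 233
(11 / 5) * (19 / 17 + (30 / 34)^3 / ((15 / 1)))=62876 / 24565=2.56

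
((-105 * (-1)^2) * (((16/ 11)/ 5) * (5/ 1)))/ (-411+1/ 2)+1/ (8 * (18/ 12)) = 49351/ 108372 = 0.46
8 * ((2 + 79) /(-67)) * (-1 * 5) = 3240 /67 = 48.36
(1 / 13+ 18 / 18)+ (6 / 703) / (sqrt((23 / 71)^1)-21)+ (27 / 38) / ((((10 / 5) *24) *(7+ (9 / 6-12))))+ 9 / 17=109001954933 / 68053965616-3 *sqrt(1633) / 10997732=1.60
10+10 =20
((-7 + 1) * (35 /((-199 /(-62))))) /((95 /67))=-46.14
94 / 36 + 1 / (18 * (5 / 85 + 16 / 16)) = 863 / 324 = 2.66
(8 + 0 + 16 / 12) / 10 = 14 / 15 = 0.93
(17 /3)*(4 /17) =4 /3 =1.33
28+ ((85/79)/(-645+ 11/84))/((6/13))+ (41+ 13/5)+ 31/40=2477620469/34234808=72.37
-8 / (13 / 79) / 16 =-79 / 26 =-3.04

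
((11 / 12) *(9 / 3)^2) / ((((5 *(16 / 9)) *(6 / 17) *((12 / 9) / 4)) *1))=5049 / 640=7.89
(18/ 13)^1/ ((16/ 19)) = 171/ 104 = 1.64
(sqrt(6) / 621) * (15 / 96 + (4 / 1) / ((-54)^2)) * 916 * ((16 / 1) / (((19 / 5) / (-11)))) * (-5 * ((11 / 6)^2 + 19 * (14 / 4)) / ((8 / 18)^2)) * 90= 2911855368125 * sqrt(6) / 1699056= 4197954.54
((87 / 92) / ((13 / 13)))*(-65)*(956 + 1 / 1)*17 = -92001195 / 92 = -1000012.99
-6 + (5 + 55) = 54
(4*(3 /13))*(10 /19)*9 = 1080 /247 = 4.37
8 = 8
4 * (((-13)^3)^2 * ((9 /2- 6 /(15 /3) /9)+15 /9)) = 1747304858 /15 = 116486990.53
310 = 310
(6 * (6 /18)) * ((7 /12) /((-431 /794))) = -2779 /1293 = -2.15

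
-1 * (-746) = 746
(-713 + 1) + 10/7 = -4974/7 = -710.57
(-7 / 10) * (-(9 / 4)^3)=5103 / 640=7.97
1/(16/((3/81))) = 1/432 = 0.00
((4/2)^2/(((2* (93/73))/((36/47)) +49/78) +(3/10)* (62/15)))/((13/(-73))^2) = 9725425/400543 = 24.28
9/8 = 1.12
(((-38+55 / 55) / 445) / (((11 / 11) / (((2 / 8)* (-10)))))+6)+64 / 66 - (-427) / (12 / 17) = 2396961 / 3916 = 612.09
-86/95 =-0.91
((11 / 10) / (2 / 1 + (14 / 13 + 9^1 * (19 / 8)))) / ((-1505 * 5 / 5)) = -0.00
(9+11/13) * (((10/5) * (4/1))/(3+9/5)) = 640/39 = 16.41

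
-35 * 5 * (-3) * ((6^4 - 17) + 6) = 674625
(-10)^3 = -1000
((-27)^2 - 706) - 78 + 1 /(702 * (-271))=-10463311 /190242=-55.00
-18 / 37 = -0.49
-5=-5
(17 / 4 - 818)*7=-22785 / 4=-5696.25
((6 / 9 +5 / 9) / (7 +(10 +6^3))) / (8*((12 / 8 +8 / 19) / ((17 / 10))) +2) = 3553 / 7477902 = 0.00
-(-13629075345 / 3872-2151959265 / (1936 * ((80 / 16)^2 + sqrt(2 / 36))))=155250231894405 / 43556128-6455877795 * sqrt(2) / 21778064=3563952.51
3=3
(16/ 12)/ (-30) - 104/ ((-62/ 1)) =2278/ 1395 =1.63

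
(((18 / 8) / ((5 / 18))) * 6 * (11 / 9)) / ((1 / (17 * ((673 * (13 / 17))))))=2598453 / 5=519690.60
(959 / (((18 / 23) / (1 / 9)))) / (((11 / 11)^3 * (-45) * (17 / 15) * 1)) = -22057 / 8262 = -2.67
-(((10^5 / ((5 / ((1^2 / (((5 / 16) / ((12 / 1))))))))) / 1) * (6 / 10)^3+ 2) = -165890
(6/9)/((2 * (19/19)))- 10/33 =0.03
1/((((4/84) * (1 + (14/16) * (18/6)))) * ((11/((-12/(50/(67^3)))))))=-303169104/7975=-38014.93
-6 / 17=-0.35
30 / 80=3 / 8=0.38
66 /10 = 33 /5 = 6.60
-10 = -10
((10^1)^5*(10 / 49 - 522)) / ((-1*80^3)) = 19975 / 196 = 101.91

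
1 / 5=0.20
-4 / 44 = -1 / 11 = -0.09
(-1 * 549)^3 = -165469149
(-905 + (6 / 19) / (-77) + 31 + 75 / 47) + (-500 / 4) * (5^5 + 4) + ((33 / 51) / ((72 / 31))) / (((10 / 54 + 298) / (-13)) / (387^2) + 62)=-11947690020023029199821 / 30479002927780792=-391997.40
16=16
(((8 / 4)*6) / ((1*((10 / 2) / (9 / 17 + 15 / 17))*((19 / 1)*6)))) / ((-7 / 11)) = -528 / 11305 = -0.05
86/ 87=0.99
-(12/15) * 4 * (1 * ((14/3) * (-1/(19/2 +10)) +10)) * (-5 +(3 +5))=-18272/195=-93.70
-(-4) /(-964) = -1 /241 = -0.00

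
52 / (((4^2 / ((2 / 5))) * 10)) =13 / 100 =0.13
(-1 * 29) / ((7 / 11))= -319 / 7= -45.57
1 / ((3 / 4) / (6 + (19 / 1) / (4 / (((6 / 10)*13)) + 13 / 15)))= 7092 / 269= 26.36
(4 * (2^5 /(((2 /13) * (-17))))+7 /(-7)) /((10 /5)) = -849 /34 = -24.97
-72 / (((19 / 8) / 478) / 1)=-275328 / 19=-14490.95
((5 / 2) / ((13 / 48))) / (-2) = -60 / 13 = -4.62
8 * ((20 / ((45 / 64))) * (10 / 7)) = 20480 / 63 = 325.08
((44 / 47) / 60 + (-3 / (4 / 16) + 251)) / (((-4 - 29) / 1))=-168506 / 23265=-7.24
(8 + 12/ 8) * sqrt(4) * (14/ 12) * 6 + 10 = 143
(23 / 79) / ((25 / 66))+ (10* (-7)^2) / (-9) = -954088 / 17775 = -53.68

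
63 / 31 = 2.03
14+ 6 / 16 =115 / 8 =14.38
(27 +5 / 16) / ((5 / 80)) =437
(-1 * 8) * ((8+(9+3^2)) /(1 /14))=-2912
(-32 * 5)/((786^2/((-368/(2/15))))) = 36800/51483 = 0.71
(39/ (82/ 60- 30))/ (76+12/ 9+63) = -3510/ 361639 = -0.01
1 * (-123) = -123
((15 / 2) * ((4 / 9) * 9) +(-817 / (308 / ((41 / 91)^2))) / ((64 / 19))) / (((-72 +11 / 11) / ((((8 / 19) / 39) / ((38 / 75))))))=-121773949925 / 13597603923904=-0.01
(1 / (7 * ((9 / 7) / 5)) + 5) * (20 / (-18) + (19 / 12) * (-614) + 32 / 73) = -31957775 / 5913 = -5404.66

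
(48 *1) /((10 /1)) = 24 /5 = 4.80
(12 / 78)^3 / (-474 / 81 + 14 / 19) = -0.00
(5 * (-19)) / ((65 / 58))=-1102 / 13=-84.77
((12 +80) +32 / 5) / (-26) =-246 / 65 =-3.78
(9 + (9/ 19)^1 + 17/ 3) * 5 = 4315/ 57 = 75.70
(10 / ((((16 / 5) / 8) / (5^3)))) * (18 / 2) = 28125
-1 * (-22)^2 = -484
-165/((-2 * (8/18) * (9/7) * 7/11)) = 1815/8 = 226.88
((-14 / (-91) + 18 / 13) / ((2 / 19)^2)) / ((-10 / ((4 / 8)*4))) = -361 / 13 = -27.77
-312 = -312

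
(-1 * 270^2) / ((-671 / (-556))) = -40532400 / 671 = -60405.96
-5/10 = -1/2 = -0.50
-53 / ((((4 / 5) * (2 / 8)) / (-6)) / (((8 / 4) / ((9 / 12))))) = 4240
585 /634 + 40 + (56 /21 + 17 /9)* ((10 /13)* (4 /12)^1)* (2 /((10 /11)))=9678563 /222534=43.49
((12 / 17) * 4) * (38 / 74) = 912 / 629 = 1.45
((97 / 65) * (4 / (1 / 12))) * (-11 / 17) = -51216 / 1105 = -46.35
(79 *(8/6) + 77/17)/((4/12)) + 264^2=1190435/17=70025.59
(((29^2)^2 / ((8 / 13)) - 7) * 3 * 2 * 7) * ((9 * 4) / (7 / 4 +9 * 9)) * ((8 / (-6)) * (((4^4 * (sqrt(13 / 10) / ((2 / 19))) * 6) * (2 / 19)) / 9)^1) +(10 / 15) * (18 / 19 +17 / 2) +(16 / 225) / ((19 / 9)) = 9023 / 1425 - 790882455552 * sqrt(130) / 1655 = -5448608694.35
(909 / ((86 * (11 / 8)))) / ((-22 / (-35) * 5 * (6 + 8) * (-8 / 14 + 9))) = 6363 / 306977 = 0.02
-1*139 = -139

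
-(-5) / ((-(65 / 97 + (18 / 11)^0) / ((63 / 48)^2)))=-23765 / 4608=-5.16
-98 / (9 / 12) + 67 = -191 / 3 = -63.67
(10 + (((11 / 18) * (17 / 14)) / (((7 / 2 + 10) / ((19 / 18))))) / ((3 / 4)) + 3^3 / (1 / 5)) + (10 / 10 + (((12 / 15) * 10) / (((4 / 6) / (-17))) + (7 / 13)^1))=-34261280 / 597051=-57.38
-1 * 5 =-5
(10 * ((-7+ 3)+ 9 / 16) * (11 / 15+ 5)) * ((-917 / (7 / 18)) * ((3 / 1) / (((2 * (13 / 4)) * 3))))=929445 / 13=71495.77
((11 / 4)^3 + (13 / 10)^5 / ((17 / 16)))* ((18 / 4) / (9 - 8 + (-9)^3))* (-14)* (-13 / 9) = -82590751 / 27200000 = -3.04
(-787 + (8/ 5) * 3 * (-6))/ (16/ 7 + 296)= -28553/ 10440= -2.73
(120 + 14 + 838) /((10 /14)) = 6804 /5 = 1360.80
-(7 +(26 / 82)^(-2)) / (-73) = 2864 / 12337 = 0.23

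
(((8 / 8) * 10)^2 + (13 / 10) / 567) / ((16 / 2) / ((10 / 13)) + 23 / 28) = 1134026 / 127251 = 8.91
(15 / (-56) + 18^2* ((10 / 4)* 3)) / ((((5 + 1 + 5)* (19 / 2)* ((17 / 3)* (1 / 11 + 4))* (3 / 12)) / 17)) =9071 / 133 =68.20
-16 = -16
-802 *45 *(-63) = 2273670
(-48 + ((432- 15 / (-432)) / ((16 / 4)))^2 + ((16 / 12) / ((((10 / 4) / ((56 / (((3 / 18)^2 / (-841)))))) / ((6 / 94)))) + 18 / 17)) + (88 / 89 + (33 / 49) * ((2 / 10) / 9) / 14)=-1865199936131328611 / 40461863178240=-46097.73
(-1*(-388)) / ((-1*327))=-388 / 327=-1.19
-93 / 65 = -1.43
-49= -49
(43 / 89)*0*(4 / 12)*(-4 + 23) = 0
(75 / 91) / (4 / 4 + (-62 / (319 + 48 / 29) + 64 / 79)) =3673105 / 7205471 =0.51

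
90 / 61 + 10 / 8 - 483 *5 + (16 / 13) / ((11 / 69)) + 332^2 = 3762036099 / 34892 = 107819.45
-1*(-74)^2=-5476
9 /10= 0.90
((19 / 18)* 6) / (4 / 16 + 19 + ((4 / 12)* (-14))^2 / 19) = 0.31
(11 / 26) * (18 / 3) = 33 / 13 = 2.54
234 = 234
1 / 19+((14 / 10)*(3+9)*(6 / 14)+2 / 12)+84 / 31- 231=-3902791 / 17670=-220.87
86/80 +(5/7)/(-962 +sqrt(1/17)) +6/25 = 28947265027/22025565800 -5 * sqrt(17)/110127829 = 1.31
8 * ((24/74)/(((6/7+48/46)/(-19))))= -48944/1887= -25.94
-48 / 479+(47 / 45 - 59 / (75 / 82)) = -6850441 / 107775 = -63.56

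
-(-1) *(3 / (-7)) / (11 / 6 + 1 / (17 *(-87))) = -2958 / 12649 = -0.23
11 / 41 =0.27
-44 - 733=-777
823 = 823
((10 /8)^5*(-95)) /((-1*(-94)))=-3.08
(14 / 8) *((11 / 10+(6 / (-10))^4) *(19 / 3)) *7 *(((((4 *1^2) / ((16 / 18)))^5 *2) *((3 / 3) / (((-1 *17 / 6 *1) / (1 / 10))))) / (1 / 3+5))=-253487968209 / 108800000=-2329.85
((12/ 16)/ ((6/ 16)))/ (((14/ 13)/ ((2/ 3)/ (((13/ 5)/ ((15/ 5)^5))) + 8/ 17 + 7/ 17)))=1995/ 17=117.35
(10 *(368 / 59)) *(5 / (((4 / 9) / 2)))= 82800 / 59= 1403.39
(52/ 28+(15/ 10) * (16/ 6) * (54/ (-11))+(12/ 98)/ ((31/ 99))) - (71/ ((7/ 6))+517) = -9945954/ 16709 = -595.25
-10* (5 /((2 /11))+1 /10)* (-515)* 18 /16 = 319815 /2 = 159907.50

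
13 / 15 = 0.87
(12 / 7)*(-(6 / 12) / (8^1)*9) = -0.96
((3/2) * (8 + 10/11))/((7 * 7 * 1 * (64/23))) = 69/704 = 0.10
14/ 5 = 2.80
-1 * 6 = -6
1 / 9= 0.11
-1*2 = -2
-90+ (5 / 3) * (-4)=-290 / 3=-96.67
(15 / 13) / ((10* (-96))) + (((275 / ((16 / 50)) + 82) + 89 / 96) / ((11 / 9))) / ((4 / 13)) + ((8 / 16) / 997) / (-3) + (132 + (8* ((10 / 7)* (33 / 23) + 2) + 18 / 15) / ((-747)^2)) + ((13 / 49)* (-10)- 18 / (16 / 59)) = 147393765386477967151 / 57382080373537920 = 2568.64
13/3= 4.33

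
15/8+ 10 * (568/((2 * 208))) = 1615/104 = 15.53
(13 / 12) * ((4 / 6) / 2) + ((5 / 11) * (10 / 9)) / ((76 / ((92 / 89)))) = 246413 / 669636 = 0.37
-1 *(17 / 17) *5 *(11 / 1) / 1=-55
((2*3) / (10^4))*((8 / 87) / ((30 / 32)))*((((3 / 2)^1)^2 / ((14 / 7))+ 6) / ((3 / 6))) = 76 / 90625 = 0.00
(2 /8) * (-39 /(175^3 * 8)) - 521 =-89351500039 /171500000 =-521.00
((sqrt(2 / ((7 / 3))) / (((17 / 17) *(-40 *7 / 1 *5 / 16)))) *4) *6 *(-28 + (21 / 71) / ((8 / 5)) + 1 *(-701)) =2483802 *sqrt(42) / 86975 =185.07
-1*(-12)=12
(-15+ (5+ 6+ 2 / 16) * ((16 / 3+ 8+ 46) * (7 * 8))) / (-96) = -110849 / 288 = -384.89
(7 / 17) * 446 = 3122 / 17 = 183.65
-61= -61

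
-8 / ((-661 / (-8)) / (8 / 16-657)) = 42016 / 661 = 63.56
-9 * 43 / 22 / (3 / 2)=-129 / 11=-11.73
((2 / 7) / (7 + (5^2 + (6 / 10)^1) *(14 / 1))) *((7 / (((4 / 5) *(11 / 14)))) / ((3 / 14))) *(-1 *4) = -1400 / 8613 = -0.16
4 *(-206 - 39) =-980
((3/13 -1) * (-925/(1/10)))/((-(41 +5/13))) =-46250/269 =-171.93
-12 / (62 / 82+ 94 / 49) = -8036 / 1791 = -4.49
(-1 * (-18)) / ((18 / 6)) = 6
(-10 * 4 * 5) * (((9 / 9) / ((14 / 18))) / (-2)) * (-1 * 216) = -194400 / 7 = -27771.43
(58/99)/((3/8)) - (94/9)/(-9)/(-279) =387334/248589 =1.56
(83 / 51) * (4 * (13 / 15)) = 5.64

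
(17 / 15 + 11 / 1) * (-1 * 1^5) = -182 / 15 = -12.13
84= 84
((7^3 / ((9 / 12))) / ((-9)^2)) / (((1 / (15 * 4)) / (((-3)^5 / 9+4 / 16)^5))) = -24053762181505 / 5184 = -4640000420.82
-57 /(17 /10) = -570 /17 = -33.53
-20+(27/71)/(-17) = -20.02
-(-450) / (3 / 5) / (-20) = -75 / 2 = -37.50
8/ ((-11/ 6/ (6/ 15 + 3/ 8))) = -186/ 55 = -3.38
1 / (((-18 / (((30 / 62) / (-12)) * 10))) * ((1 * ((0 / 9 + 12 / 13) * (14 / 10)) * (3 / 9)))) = 1625 / 31248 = 0.05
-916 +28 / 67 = -61344 / 67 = -915.58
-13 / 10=-1.30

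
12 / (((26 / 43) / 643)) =165894 / 13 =12761.08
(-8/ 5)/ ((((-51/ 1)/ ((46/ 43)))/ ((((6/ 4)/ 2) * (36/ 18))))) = 184/ 3655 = 0.05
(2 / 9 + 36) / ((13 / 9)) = 326 / 13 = 25.08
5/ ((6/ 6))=5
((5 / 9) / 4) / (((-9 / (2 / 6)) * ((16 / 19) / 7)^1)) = -665 / 15552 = -0.04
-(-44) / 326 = 22 / 163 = 0.13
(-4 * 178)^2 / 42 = 253472 / 21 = 12070.10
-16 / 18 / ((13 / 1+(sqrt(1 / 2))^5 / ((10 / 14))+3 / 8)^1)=-171200 / 2575143+2240 * sqrt(2) / 2575143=-0.07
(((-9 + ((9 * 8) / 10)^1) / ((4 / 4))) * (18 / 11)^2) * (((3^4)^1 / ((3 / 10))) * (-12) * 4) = 7558272 / 121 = 62465.06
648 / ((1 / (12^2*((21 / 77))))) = 279936 / 11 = 25448.73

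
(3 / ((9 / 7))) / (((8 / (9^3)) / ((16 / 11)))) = 3402 / 11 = 309.27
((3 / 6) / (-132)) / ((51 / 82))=-41 / 6732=-0.01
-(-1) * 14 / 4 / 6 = 7 / 12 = 0.58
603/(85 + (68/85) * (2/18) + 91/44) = 1193940/172571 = 6.92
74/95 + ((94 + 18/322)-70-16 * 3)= -354311/15295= -23.17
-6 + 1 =-5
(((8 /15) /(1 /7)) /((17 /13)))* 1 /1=728 /255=2.85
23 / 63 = 0.37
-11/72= -0.15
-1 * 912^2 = -831744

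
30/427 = 0.07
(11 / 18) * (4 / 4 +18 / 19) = 407 / 342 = 1.19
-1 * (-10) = 10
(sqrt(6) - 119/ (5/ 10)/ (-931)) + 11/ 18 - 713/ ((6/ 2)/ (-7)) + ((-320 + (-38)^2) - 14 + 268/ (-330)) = 2776.17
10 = 10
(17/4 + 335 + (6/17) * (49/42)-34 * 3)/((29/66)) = 533313/986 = 540.89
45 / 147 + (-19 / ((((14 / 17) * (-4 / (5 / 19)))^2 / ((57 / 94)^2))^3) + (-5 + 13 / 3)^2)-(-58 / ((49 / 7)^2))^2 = -124564971310601503571627 / 191486337703769825869824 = -0.65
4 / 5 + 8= 44 / 5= 8.80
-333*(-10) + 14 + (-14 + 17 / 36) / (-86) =3344.16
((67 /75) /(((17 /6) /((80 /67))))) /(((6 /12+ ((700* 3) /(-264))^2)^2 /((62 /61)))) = 464763904 /4940121207465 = 0.00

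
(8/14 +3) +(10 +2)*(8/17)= 1097/119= 9.22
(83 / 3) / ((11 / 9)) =249 / 11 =22.64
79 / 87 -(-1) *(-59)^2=302926 / 87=3481.91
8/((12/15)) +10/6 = 35/3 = 11.67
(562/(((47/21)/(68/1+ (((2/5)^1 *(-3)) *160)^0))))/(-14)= -1237.60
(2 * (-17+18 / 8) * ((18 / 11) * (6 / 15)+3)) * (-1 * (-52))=-308334 / 55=-5606.07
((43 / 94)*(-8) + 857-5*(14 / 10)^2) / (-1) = -843.54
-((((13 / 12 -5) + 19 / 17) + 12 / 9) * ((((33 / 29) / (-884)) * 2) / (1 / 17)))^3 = -16194277 / 61349456384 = -0.00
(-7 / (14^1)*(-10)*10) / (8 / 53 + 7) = 2650 / 379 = 6.99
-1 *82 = -82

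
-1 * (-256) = 256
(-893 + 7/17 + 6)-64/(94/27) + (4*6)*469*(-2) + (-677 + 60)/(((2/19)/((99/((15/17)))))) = -5441807397/7990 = -681077.27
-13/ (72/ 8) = -1.44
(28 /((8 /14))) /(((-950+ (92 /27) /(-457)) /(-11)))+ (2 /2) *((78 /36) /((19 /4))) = 683866789 /668162094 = 1.02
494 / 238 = 2.08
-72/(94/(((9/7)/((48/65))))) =-1.33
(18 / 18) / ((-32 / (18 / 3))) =-3 / 16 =-0.19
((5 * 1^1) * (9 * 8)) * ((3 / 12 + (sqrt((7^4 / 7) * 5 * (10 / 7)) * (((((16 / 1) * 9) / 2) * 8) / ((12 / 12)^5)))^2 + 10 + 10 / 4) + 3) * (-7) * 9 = -18435465573210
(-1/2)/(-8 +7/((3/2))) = 3/20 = 0.15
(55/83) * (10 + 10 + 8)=18.55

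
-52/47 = -1.11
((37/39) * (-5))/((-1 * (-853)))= -185/33267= -0.01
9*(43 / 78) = 129 / 26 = 4.96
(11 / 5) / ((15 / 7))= 77 / 75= 1.03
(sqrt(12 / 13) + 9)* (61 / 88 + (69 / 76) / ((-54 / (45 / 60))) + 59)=1197431* sqrt(39) / 130416 + 3592293 / 6688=594.46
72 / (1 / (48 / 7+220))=114336 / 7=16333.71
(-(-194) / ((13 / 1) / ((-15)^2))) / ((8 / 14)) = 152775 / 26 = 5875.96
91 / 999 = 0.09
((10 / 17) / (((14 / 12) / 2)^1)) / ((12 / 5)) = 50 / 119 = 0.42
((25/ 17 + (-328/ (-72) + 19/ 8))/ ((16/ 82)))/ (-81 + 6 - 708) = -421603/ 7667136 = -0.05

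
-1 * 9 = -9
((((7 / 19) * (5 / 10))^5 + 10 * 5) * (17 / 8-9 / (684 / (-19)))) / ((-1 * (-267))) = 3961775207 / 8907700992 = 0.44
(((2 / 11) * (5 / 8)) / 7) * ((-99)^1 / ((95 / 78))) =-351 / 266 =-1.32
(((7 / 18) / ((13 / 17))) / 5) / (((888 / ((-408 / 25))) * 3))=-2023 / 3246750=-0.00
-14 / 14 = -1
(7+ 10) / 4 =17 / 4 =4.25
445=445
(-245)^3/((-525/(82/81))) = 6890870/243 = 28357.49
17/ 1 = 17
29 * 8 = 232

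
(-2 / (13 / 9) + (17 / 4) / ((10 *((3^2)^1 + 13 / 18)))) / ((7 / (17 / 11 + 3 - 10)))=183033 / 175175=1.04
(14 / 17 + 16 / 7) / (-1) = -3.11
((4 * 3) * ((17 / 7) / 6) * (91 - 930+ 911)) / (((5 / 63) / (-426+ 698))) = 5992704 / 5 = 1198540.80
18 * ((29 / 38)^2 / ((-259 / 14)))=-0.57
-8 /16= -1 /2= -0.50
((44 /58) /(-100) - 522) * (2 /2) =-756911 /1450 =-522.01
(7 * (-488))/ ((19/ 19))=-3416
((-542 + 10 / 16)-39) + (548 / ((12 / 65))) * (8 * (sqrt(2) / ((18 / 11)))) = -4643 / 8 + 391820 * sqrt(2) / 27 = 19942.48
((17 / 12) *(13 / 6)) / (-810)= -221 / 58320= -0.00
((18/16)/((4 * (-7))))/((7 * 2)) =-9/3136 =-0.00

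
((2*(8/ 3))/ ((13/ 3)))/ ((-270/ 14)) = -112/ 1755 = -0.06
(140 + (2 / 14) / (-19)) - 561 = -55994 / 133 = -421.01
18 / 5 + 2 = 5.60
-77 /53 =-1.45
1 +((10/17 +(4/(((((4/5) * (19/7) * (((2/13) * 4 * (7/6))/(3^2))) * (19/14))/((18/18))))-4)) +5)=240613/12274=19.60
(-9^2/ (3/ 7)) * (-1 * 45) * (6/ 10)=5103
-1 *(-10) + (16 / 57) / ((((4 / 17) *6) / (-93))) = -8.49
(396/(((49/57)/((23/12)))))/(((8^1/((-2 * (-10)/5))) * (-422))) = -1.05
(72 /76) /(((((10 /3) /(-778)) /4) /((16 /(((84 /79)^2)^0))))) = -1344384 /95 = -14151.41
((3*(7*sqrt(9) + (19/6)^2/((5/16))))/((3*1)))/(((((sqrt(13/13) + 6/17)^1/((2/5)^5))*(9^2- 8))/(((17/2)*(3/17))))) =649808/78703125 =0.01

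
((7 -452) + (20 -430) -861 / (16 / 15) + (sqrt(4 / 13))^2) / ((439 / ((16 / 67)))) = -345671 / 382369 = -0.90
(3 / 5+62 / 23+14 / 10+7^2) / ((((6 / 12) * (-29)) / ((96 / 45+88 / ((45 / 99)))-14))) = -46436 / 69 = -672.99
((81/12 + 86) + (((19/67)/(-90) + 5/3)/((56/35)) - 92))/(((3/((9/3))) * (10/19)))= 328073/96480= 3.40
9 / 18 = 1 / 2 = 0.50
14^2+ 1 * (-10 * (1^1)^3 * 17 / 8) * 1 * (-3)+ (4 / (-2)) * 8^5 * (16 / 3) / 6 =-2087801 / 36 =-57994.47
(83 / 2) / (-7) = -83 / 14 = -5.93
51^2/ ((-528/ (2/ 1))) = -867/ 88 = -9.85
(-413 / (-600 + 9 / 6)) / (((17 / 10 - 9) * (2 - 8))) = 590 / 37449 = 0.02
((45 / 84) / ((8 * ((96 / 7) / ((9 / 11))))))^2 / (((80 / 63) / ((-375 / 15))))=-637875 / 2030043136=-0.00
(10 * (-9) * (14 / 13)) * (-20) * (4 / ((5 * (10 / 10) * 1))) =20160 / 13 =1550.77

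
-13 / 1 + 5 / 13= -164 / 13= -12.62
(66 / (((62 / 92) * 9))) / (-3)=-1012 / 279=-3.63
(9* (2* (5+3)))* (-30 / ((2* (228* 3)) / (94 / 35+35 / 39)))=-19564 / 1729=-11.32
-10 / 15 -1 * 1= -5 / 3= -1.67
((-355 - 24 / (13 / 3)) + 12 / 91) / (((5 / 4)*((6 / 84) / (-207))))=54311832 / 65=835566.65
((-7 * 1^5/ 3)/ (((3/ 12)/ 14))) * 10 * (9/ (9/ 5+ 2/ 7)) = -411600/ 73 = -5638.36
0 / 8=0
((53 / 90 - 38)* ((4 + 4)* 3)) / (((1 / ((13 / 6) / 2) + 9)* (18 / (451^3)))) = -8030564784242 / 17415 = -461129186.58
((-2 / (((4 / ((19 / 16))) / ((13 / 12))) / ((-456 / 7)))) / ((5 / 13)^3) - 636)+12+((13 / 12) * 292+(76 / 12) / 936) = 2107152121 / 4914000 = 428.81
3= 3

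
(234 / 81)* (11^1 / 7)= 286 / 63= 4.54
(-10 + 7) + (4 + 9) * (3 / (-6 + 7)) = 36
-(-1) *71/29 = 71/29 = 2.45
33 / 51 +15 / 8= 343 / 136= 2.52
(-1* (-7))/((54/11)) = 77/54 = 1.43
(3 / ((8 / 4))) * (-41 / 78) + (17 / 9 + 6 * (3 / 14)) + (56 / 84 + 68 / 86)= 541427 / 140868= 3.84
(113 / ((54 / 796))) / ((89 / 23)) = 1034402 / 2403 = 430.46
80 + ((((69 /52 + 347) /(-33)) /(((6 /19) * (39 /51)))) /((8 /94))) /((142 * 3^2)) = 54463504627 /684230976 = 79.60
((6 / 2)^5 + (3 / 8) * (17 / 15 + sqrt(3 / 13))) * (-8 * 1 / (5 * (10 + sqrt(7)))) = -19474 / 465- 2 * sqrt(39) / 403 + sqrt(273) / 2015 + 9737 * sqrt(7) / 2325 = -30.82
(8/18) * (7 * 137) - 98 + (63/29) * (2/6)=85855/261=328.95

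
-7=-7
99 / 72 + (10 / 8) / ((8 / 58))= 10.44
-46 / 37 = -1.24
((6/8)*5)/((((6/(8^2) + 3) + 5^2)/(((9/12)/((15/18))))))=0.12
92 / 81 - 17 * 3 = -4039 / 81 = -49.86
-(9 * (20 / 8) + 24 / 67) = -3063 / 134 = -22.86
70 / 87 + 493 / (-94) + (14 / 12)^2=-151079 / 49068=-3.08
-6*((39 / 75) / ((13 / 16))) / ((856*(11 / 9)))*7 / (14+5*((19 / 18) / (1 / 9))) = -504 / 1206425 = -0.00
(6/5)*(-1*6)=-36/5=-7.20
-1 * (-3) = 3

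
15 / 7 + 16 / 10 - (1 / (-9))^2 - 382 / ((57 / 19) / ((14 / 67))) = -4345268 / 189945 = -22.88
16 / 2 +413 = 421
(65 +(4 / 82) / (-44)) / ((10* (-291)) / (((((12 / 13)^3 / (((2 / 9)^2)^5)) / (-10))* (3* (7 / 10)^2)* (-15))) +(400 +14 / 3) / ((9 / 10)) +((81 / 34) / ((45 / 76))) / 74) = 2551757088264966723645 / 17653886972154912475898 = 0.14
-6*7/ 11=-42/ 11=-3.82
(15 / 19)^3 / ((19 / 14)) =47250 / 130321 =0.36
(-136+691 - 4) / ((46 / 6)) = 1653 / 23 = 71.87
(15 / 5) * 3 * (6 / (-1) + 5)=-9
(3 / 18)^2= 1 / 36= 0.03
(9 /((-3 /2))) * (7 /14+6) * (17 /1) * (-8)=5304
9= 9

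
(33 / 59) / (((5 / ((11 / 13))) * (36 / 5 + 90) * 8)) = 121 / 994032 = 0.00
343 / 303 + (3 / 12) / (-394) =540265 / 477528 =1.13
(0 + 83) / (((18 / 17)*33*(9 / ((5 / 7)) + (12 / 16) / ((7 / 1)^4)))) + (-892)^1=-160262891798 / 179704899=-891.81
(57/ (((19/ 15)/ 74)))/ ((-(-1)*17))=3330/ 17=195.88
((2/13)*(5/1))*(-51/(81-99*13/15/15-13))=-4250/6747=-0.63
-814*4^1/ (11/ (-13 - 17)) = 8880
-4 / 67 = -0.06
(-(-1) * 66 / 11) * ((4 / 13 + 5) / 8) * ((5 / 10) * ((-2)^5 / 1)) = -828 / 13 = -63.69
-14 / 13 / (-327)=14 / 4251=0.00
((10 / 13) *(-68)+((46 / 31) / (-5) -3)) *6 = -333.63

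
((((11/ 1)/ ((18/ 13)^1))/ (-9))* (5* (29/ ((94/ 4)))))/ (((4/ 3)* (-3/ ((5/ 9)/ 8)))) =103675/ 1096416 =0.09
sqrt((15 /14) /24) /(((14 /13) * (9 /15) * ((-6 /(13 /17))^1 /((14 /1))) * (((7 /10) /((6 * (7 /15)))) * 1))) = -845 * sqrt(35) /2142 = -2.33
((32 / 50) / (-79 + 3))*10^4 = -1600 / 19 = -84.21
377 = 377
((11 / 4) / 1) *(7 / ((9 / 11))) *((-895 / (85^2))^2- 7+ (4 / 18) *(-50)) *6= -2554.52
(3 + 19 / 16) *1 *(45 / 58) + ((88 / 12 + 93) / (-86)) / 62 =278771 / 86304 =3.23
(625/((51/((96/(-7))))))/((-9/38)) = 760000/1071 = 709.62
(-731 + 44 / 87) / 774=-63553 / 67338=-0.94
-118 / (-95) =118 / 95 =1.24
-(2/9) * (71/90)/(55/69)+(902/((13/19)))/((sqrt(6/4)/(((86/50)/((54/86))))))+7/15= 2948.77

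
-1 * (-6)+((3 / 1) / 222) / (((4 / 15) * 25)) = 8883 / 1480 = 6.00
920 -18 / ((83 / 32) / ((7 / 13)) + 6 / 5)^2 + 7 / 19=793727729127 / 862868299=919.87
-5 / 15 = -1 / 3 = -0.33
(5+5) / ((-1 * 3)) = -10 / 3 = -3.33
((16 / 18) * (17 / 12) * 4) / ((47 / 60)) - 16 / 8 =1874 / 423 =4.43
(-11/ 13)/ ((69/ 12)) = -44/ 299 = -0.15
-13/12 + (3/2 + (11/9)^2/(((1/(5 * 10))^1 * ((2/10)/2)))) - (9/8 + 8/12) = 745.54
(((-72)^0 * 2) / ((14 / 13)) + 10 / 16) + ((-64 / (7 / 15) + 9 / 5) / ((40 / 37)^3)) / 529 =2701296739 / 1184960000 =2.28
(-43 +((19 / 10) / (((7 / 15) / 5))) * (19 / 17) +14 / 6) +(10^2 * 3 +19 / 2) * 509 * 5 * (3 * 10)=16872039259 / 714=23630307.09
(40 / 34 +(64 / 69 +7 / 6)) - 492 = -1146559 / 2346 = -488.73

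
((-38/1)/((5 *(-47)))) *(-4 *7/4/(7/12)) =-1.94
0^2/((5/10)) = 0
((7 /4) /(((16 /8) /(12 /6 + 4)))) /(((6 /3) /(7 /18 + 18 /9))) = 301 /48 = 6.27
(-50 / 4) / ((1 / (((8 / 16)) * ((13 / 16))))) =-325 / 64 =-5.08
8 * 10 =80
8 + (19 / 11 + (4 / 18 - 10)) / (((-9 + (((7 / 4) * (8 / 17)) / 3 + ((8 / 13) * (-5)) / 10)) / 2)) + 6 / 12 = 4064377 / 395274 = 10.28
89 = 89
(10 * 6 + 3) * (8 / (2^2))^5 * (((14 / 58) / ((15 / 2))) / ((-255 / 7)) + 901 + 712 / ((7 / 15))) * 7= 34245779.53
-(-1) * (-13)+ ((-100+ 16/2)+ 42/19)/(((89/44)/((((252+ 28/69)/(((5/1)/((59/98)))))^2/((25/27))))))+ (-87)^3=-19253318158678172/27395256875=-702797.50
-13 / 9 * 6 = -26 / 3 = -8.67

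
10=10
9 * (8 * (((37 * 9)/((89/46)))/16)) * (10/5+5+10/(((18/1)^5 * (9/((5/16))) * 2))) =1620886568219/298971648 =5421.54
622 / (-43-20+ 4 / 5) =-10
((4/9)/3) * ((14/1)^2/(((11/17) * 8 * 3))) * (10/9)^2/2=83300/72171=1.15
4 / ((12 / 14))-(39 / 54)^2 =1343 / 324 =4.15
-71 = -71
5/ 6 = 0.83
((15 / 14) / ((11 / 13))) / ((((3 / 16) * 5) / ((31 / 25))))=3224 / 1925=1.67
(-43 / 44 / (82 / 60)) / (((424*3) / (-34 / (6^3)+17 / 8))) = -91375 / 82608768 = -0.00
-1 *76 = -76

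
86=86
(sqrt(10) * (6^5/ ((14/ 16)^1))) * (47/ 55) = 2923776 * sqrt(10)/ 385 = 24015.04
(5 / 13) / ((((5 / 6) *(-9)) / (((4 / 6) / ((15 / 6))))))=-8 / 585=-0.01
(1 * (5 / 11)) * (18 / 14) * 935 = 3825 / 7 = 546.43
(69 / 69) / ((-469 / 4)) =-4 / 469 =-0.01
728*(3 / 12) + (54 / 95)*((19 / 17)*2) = 183.27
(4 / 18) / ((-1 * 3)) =-2 / 27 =-0.07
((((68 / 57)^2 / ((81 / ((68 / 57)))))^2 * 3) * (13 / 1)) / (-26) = -49433741312 / 75006330133563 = -0.00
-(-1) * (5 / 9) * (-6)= -10 / 3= -3.33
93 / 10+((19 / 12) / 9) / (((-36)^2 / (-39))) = 2168269 / 233280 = 9.29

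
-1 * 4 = -4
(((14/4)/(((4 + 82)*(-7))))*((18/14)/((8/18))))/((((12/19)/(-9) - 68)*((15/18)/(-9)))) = -124659/46715200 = -0.00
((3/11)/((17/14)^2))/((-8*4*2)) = -147/50864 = -0.00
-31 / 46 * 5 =-155 / 46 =-3.37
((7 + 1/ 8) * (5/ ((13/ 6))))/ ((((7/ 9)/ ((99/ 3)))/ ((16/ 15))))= 67716/ 91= 744.13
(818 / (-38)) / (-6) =3.59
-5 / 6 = -0.83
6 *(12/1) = 72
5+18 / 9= 7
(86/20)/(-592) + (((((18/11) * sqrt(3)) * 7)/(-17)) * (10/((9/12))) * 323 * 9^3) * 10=-232696800 * sqrt(3)/11 -43/5920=-36640243.68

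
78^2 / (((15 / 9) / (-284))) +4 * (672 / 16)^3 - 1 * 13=-3701873 / 5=-740374.60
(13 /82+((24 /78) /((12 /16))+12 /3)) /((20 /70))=102277 /6396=15.99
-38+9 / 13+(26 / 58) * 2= -36.41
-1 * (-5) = 5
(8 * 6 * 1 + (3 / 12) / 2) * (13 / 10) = 1001 / 16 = 62.56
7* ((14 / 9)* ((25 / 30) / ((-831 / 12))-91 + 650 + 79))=51956464 / 7479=6946.98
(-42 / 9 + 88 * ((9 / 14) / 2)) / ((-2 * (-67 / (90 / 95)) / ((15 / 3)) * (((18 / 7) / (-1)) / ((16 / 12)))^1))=-4960 / 11457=-0.43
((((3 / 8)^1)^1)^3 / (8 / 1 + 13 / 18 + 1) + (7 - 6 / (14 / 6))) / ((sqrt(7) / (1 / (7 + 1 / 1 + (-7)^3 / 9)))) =-6597 * sqrt(7) / 313600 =-0.06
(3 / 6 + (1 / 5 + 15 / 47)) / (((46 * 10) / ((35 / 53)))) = 3353 / 2291720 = 0.00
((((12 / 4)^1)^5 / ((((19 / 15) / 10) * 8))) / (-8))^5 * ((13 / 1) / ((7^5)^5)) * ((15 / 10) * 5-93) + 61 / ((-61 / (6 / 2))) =-35185728409048548292277601716244699 / 11728576136427931665313477697732608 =-3.00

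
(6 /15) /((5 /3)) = 0.24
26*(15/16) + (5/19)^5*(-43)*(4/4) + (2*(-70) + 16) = -1974525903/19808792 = -99.68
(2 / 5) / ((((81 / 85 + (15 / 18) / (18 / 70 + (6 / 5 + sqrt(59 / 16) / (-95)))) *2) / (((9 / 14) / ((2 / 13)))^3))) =95419371248670573 / 9971625557195456-659584273725 *sqrt(59) / 101751281195872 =9.52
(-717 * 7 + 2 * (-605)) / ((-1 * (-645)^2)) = 6229 / 416025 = 0.01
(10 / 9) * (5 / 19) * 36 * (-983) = -196600 / 19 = -10347.37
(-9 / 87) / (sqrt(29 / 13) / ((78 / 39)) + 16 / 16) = -156 / 667 + 6*sqrt(377) / 667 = -0.06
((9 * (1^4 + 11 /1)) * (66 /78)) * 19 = 1736.31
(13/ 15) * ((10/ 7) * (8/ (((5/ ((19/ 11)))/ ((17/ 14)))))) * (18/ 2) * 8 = 806208/ 2695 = 299.15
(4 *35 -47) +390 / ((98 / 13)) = 7092 / 49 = 144.73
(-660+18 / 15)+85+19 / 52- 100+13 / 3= -521899 / 780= -669.10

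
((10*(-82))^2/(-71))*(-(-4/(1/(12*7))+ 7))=-3115769.01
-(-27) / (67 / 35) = 945 / 67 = 14.10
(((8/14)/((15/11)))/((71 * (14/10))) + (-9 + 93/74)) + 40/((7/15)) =60223255/772338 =77.98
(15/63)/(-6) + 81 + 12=11713/126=92.96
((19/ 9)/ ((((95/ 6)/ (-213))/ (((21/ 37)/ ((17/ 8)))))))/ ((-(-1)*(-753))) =7952/ 789395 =0.01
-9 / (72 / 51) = -51 / 8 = -6.38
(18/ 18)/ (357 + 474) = 1/ 831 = 0.00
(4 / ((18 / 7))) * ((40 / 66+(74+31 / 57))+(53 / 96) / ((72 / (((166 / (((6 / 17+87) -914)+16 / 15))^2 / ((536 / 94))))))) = 83577049014833542063 / 714945057645988224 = 116.90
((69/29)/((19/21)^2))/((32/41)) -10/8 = 2.47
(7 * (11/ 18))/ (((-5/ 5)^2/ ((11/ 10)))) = 847/ 180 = 4.71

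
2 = 2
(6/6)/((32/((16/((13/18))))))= 9/13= 0.69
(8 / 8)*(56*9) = 504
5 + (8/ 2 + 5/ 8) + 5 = 117/ 8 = 14.62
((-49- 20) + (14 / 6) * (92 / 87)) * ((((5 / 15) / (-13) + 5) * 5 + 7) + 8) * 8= -216020600 / 10179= -21222.18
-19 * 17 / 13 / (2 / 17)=-5491 / 26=-211.19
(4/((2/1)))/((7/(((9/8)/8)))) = 9/224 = 0.04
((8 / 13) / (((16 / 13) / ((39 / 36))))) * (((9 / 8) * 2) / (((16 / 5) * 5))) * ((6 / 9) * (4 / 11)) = 13 / 704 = 0.02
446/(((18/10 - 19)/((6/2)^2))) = -10035/43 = -233.37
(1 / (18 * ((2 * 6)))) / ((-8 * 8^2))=-1 / 110592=-0.00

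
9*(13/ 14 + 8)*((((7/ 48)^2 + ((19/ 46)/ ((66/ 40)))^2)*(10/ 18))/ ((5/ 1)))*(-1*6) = -1547255125/ 344112384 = -4.50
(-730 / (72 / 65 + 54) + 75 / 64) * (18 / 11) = -125825 / 6368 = -19.76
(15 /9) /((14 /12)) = 10 /7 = 1.43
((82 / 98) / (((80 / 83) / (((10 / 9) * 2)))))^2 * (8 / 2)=11580409 / 777924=14.89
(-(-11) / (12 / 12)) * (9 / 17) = 99 / 17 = 5.82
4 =4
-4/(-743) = 4/743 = 0.01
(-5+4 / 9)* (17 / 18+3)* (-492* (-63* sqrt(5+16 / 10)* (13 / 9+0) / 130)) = -835457* sqrt(165) / 675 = -15898.73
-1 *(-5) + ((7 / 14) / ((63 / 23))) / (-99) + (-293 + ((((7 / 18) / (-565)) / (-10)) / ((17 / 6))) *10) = -34506269569 / 119812770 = -288.00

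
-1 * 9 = -9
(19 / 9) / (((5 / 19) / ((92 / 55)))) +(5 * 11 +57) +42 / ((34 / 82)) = 226.71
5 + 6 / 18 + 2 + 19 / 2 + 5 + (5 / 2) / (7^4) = 157273 / 7203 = 21.83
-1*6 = -6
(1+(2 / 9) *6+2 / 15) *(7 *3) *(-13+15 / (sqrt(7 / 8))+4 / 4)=209.05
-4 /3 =-1.33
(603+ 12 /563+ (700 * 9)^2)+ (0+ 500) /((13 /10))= 290498338513 /7319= 39690987.64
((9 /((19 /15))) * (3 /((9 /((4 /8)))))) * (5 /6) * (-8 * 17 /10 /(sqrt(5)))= -51 * sqrt(5) /19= -6.00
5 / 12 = 0.42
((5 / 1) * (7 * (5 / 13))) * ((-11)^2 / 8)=21175 / 104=203.61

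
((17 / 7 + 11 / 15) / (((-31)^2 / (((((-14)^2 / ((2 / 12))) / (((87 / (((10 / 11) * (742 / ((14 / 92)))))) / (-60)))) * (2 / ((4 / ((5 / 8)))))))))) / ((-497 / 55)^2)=-44517880000 / 983413403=-45.27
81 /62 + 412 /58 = 15121 /1798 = 8.41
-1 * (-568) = 568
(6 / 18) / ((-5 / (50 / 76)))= -5 / 114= -0.04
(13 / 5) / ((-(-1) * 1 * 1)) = 13 / 5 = 2.60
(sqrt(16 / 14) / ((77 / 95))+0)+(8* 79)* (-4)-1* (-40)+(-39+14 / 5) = -12621 / 5+190* sqrt(14) / 539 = -2522.88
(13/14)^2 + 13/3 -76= -41633/588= -70.80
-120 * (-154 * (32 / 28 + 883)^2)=101121823440 / 7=14445974777.14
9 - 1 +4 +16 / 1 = 28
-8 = -8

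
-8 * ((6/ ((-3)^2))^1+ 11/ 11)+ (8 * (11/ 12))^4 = 2878.72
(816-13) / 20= 803 / 20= 40.15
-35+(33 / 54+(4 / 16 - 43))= -77.14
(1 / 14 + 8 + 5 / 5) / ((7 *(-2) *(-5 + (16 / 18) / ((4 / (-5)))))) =1143 / 10780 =0.11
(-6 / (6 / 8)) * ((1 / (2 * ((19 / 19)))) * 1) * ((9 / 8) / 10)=-0.45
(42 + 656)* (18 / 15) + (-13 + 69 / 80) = 66037 / 80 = 825.46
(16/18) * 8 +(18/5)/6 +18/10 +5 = 653/45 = 14.51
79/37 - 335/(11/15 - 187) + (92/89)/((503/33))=18518400925/4627922926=4.00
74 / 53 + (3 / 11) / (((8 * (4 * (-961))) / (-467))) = 25106381 / 17928416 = 1.40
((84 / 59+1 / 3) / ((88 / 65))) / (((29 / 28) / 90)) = 2122575 / 18821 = 112.78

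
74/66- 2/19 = 637/627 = 1.02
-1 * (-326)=326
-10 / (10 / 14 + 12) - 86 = -7724 / 89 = -86.79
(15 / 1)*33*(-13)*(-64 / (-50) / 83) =-41184 / 415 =-99.24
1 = 1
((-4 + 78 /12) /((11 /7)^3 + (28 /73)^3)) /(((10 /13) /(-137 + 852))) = 95404474165 /161634204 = 590.25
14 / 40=7 / 20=0.35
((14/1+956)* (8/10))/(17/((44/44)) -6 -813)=-388/401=-0.97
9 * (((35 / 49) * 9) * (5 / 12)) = 675 / 28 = 24.11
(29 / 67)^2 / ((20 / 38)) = 15979 / 44890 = 0.36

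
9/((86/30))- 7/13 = 2.60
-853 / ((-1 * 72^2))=853 / 5184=0.16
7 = 7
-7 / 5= -1.40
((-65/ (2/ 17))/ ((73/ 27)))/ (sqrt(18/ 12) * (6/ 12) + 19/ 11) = -4988412/ 36865 + 722007 * sqrt(6)/ 36865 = -87.34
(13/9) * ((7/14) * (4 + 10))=10.11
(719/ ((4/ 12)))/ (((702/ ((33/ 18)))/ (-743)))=-5876387/ 1404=-4185.46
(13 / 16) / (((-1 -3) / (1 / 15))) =-13 / 960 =-0.01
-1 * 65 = -65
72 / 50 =36 / 25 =1.44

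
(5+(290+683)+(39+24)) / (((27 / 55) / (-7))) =-14843.89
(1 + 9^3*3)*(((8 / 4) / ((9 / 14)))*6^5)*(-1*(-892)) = 47215429632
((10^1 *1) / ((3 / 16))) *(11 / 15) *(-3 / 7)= -352 / 21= -16.76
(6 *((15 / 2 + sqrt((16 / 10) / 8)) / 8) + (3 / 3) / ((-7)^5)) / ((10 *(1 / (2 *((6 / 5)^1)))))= 9 *sqrt(5) / 250 + 2268921 / 1680700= 1.43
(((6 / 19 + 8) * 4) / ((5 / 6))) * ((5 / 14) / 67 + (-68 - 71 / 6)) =-141969952 / 44555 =-3186.40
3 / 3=1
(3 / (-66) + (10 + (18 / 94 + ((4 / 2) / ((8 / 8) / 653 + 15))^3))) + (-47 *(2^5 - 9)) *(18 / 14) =-586721955898011541 / 425250590628248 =-1379.71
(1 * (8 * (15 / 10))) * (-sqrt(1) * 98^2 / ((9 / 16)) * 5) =-3073280 / 3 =-1024426.67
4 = 4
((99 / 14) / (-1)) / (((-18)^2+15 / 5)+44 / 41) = -4059 / 188314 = -0.02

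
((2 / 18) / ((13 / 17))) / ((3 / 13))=17 / 27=0.63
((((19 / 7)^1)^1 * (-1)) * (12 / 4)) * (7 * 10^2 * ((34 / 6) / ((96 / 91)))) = -734825 / 24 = -30617.71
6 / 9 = 2 / 3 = 0.67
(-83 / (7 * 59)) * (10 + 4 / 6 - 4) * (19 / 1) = -31540 / 1239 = -25.46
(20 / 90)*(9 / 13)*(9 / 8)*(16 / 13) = 36 / 169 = 0.21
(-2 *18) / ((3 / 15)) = -180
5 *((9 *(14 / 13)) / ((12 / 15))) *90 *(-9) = -49067.31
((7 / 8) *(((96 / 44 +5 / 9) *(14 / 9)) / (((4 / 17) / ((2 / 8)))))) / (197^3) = 225743 / 435969749952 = 0.00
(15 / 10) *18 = 27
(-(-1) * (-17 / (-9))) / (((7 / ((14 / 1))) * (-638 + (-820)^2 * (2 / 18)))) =17 / 333329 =0.00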